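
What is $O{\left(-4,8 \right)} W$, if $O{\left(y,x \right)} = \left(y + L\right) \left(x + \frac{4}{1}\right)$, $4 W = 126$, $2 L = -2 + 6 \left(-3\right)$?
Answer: $-5292$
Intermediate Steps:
$L = -10$ ($L = \frac{-2 + 6 \left(-3\right)}{2} = \frac{-2 - 18}{2} = \frac{1}{2} \left(-20\right) = -10$)
$W = \frac{63}{2}$ ($W = \frac{1}{4} \cdot 126 = \frac{63}{2} \approx 31.5$)
$O{\left(y,x \right)} = \left(-10 + y\right) \left(4 + x\right)$ ($O{\left(y,x \right)} = \left(y - 10\right) \left(x + \frac{4}{1}\right) = \left(-10 + y\right) \left(x + 4 \cdot 1\right) = \left(-10 + y\right) \left(x + 4\right) = \left(-10 + y\right) \left(4 + x\right)$)
$O{\left(-4,8 \right)} W = \left(-40 - 80 + 4 \left(-4\right) + 8 \left(-4\right)\right) \frac{63}{2} = \left(-40 - 80 - 16 - 32\right) \frac{63}{2} = \left(-168\right) \frac{63}{2} = -5292$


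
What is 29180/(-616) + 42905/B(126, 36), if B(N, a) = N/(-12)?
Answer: -272815/66 ≈ -4133.6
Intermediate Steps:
B(N, a) = -N/12 (B(N, a) = N*(-1/12) = -N/12)
29180/(-616) + 42905/B(126, 36) = 29180/(-616) + 42905/((-1/12*126)) = 29180*(-1/616) + 42905/(-21/2) = -7295/154 + 42905*(-2/21) = -7295/154 - 85810/21 = -272815/66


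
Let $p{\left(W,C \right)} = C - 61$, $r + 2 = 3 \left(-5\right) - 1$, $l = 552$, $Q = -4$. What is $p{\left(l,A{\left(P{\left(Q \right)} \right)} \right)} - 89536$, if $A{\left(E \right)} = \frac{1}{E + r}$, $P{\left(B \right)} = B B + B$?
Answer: $- \frac{537583}{6} \approx -89597.0$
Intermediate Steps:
$P{\left(B \right)} = B + B^{2}$ ($P{\left(B \right)} = B^{2} + B = B + B^{2}$)
$r = -18$ ($r = -2 + \left(3 \left(-5\right) - 1\right) = -2 - 16 = -18$)
$A{\left(E \right)} = \frac{1}{-18 + E}$ ($A{\left(E \right)} = \frac{1}{E - 18} = \frac{1}{-18 + E}$)
$p{\left(W,C \right)} = -61 + C$
$p{\left(l,A{\left(P{\left(Q \right)} \right)} \right)} - 89536 = \left(-61 + \frac{1}{-18 - 4 \left(1 - 4\right)}\right) - 89536 = \left(-61 + \frac{1}{-18 - -12}\right) - 89536 = \left(-61 + \frac{1}{-18 + 12}\right) - 89536 = \left(-61 + \frac{1}{-6}\right) - 89536 = \left(-61 - \frac{1}{6}\right) - 89536 = - \frac{367}{6} - 89536 = - \frac{537583}{6}$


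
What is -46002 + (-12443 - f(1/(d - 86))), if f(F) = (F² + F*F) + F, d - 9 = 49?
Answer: -22910427/392 ≈ -58445.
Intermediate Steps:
d = 58 (d = 9 + 49 = 58)
f(F) = F + 2*F² (f(F) = (F² + F²) + F = 2*F² + F = F + 2*F²)
-46002 + (-12443 - f(1/(d - 86))) = -46002 + (-12443 - (1 + 2/(58 - 86))/(58 - 86)) = -46002 + (-12443 - (1 + 2/(-28))/(-28)) = -46002 + (-12443 - (-1)*(1 + 2*(-1/28))/28) = -46002 + (-12443 - (-1)*(1 - 1/14)/28) = -46002 + (-12443 - (-1)*13/(28*14)) = -46002 + (-12443 - 1*(-13/392)) = -46002 + (-12443 + 13/392) = -46002 - 4877643/392 = -22910427/392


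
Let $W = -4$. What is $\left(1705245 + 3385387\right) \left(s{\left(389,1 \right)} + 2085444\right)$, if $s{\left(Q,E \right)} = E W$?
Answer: $10616207598080$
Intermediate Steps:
$s{\left(Q,E \right)} = - 4 E$ ($s{\left(Q,E \right)} = E \left(-4\right) = - 4 E$)
$\left(1705245 + 3385387\right) \left(s{\left(389,1 \right)} + 2085444\right) = \left(1705245 + 3385387\right) \left(\left(-4\right) 1 + 2085444\right) = 5090632 \left(-4 + 2085444\right) = 5090632 \cdot 2085440 = 10616207598080$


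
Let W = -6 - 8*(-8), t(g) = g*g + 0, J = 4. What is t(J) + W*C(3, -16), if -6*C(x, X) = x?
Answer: -13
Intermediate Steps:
C(x, X) = -x/6
t(g) = g² (t(g) = g² + 0 = g²)
W = 58 (W = -6 + 64 = 58)
t(J) + W*C(3, -16) = 4² + 58*(-⅙*3) = 16 + 58*(-½) = 16 - 29 = -13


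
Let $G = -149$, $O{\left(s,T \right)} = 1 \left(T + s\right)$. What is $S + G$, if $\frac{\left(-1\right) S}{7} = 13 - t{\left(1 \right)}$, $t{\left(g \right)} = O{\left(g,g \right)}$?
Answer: $-226$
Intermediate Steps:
$O{\left(s,T \right)} = T + s$
$t{\left(g \right)} = 2 g$ ($t{\left(g \right)} = g + g = 2 g$)
$S = -77$ ($S = - 7 \left(13 - 2 \cdot 1\right) = - 7 \left(13 - 2\right) = \left(-7\right) 11 = -77$)
$S + G = -77 - 149 = -226$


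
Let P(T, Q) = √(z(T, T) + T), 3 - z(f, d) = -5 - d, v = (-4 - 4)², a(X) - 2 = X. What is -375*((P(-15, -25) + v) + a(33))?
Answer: -37125 - 375*I*√22 ≈ -37125.0 - 1758.9*I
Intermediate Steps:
a(X) = 2 + X
v = 64 (v = (-8)² = 64)
z(f, d) = 8 + d (z(f, d) = 3 - (-5 - d) = 3 + (5 + d) = 8 + d)
P(T, Q) = √(8 + 2*T) (P(T, Q) = √((8 + T) + T) = √(8 + 2*T))
-375*((P(-15, -25) + v) + a(33)) = -375*((√(8 + 2*(-15)) + 64) + (2 + 33)) = -375*((√(8 - 30) + 64) + 35) = -375*((√(-22) + 64) + 35) = -375*((I*√22 + 64) + 35) = -375*((64 + I*√22) + 35) = -375*(99 + I*√22) = -37125 - 375*I*√22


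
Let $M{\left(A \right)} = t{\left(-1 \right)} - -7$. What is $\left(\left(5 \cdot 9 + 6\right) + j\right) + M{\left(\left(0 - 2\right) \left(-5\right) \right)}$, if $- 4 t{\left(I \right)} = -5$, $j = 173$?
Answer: $\frac{929}{4} \approx 232.25$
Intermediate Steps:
$t{\left(I \right)} = \frac{5}{4}$ ($t{\left(I \right)} = \left(- \frac{1}{4}\right) \left(-5\right) = \frac{5}{4}$)
$M{\left(A \right)} = \frac{33}{4}$ ($M{\left(A \right)} = \frac{5}{4} - -7 = \frac{5}{4} + 7 = \frac{33}{4}$)
$\left(\left(5 \cdot 9 + 6\right) + j\right) + M{\left(\left(0 - 2\right) \left(-5\right) \right)} = \left(\left(5 \cdot 9 + 6\right) + 173\right) + \frac{33}{4} = \left(\left(45 + 6\right) + 173\right) + \frac{33}{4} = \left(51 + 173\right) + \frac{33}{4} = 224 + \frac{33}{4} = \frac{929}{4}$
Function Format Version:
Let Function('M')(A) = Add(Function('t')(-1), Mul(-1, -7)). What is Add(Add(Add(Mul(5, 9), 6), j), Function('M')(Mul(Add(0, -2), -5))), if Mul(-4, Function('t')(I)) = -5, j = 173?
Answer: Rational(929, 4) ≈ 232.25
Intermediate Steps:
Function('t')(I) = Rational(5, 4) (Function('t')(I) = Mul(Rational(-1, 4), -5) = Rational(5, 4))
Function('M')(A) = Rational(33, 4) (Function('M')(A) = Add(Rational(5, 4), Mul(-1, -7)) = Add(Rational(5, 4), 7) = Rational(33, 4))
Add(Add(Add(Mul(5, 9), 6), j), Function('M')(Mul(Add(0, -2), -5))) = Add(Add(Add(Mul(5, 9), 6), 173), Rational(33, 4)) = Add(Add(Add(45, 6), 173), Rational(33, 4)) = Add(Add(51, 173), Rational(33, 4)) = Add(224, Rational(33, 4)) = Rational(929, 4)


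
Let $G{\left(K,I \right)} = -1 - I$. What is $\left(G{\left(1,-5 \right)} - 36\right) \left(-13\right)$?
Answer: $416$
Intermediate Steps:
$\left(G{\left(1,-5 \right)} - 36\right) \left(-13\right) = \left(\left(-1 - -5\right) - 36\right) \left(-13\right) = \left(\left(-1 + 5\right) - 36\right) \left(-13\right) = \left(4 - 36\right) \left(-13\right) = \left(-32\right) \left(-13\right) = 416$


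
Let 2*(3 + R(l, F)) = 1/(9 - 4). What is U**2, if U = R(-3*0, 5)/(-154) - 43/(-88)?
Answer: 2442969/9486400 ≈ 0.25752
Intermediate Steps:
R(l, F) = -29/10 (R(l, F) = -3 + 1/(2*(9 - 4)) = -3 + (1/2)/5 = -3 + (1/2)*(1/5) = -3 + 1/10 = -29/10)
U = 1563/3080 (U = -29/10/(-154) - 43/(-88) = -29/10*(-1/154) - 43*(-1/88) = 29/1540 + 43/88 = 1563/3080 ≈ 0.50747)
U**2 = (1563/3080)**2 = 2442969/9486400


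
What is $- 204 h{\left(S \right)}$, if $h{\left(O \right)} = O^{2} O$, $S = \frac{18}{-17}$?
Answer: $\frac{69984}{289} \approx 242.16$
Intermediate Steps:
$S = - \frac{18}{17}$ ($S = 18 \left(- \frac{1}{17}\right) = - \frac{18}{17} \approx -1.0588$)
$h{\left(O \right)} = O^{3}$
$- 204 h{\left(S \right)} = - 204 \left(- \frac{18}{17}\right)^{3} = \left(-204\right) \left(- \frac{5832}{4913}\right) = \frac{69984}{289}$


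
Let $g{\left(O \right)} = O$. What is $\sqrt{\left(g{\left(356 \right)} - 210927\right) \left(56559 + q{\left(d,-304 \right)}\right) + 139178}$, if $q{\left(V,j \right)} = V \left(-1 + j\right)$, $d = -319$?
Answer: $24 i \sqrt{56244881} \approx 1.7999 \cdot 10^{5} i$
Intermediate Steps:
$\sqrt{\left(g{\left(356 \right)} - 210927\right) \left(56559 + q{\left(d,-304 \right)}\right) + 139178} = \sqrt{\left(356 - 210927\right) \left(56559 - 319 \left(-1 - 304\right)\right) + 139178} = \sqrt{- 210571 \left(56559 - -97295\right) + 139178} = \sqrt{- 210571 \left(56559 + 97295\right) + 139178} = \sqrt{\left(-210571\right) 153854 + 139178} = \sqrt{-32397190634 + 139178} = \sqrt{-32397051456} = 24 i \sqrt{56244881}$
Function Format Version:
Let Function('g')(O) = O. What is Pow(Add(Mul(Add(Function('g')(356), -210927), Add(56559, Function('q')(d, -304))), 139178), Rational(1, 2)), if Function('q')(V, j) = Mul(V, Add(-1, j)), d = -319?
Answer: Mul(24, I, Pow(56244881, Rational(1, 2))) ≈ Mul(1.7999e+5, I)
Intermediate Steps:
Pow(Add(Mul(Add(Function('g')(356), -210927), Add(56559, Function('q')(d, -304))), 139178), Rational(1, 2)) = Pow(Add(Mul(Add(356, -210927), Add(56559, Mul(-319, Add(-1, -304)))), 139178), Rational(1, 2)) = Pow(Add(Mul(-210571, Add(56559, Mul(-319, -305))), 139178), Rational(1, 2)) = Pow(Add(Mul(-210571, Add(56559, 97295)), 139178), Rational(1, 2)) = Pow(Add(Mul(-210571, 153854), 139178), Rational(1, 2)) = Pow(Add(-32397190634, 139178), Rational(1, 2)) = Pow(-32397051456, Rational(1, 2)) = Mul(24, I, Pow(56244881, Rational(1, 2)))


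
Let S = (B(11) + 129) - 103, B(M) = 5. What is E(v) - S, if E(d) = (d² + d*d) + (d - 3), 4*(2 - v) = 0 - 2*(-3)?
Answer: -33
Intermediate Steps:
v = ½ (v = 2 - (0 - 2*(-3))/4 = 2 - (0 + 6)/4 = 2 - ¼*6 = 2 - 3/2 = ½ ≈ 0.50000)
S = 31 (S = (5 + 129) - 103 = 134 - 103 = 31)
E(d) = -3 + d + 2*d² (E(d) = (d² + d²) + (-3 + d) = 2*d² + (-3 + d) = -3 + d + 2*d²)
E(v) - S = (-3 + ½ + 2*(½)²) - 1*31 = (-3 + ½ + 2*(¼)) - 31 = (-3 + ½ + ½) - 31 = -2 - 31 = -33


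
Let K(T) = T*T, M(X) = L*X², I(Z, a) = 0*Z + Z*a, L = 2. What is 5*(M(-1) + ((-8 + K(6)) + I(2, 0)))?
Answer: 150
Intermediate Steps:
I(Z, a) = Z*a (I(Z, a) = 0 + Z*a = Z*a)
M(X) = 2*X²
K(T) = T²
5*(M(-1) + ((-8 + K(6)) + I(2, 0))) = 5*(2*(-1)² + ((-8 + 6²) + 2*0)) = 5*(2*1 + ((-8 + 36) + 0)) = 5*(2 + (28 + 0)) = 5*(2 + 28) = 5*30 = 150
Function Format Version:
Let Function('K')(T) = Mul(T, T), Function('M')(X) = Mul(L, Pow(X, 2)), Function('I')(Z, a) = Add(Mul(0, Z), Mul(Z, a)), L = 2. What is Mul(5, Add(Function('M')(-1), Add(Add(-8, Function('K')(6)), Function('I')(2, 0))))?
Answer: 150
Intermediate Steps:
Function('I')(Z, a) = Mul(Z, a) (Function('I')(Z, a) = Add(0, Mul(Z, a)) = Mul(Z, a))
Function('M')(X) = Mul(2, Pow(X, 2))
Function('K')(T) = Pow(T, 2)
Mul(5, Add(Function('M')(-1), Add(Add(-8, Function('K')(6)), Function('I')(2, 0)))) = Mul(5, Add(Mul(2, Pow(-1, 2)), Add(Add(-8, Pow(6, 2)), Mul(2, 0)))) = Mul(5, Add(Mul(2, 1), Add(Add(-8, 36), 0))) = Mul(5, Add(2, Add(28, 0))) = Mul(5, Add(2, 28)) = Mul(5, 30) = 150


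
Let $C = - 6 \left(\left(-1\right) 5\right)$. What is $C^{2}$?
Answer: $900$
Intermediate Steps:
$C = 30$ ($C = \left(-6\right) \left(-5\right) = 30$)
$C^{2} = 30^{2} = 900$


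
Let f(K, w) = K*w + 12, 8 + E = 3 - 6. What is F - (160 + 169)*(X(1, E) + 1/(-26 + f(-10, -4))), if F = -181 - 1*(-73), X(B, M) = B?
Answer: -11691/26 ≈ -449.65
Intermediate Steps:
E = -11 (E = -8 + (3 - 6) = -8 - 3 = -11)
f(K, w) = 12 + K*w
F = -108 (F = -181 + 73 = -108)
F - (160 + 169)*(X(1, E) + 1/(-26 + f(-10, -4))) = -108 - (160 + 169)*(1 + 1/(-26 + (12 - 10*(-4)))) = -108 - 329*(1 + 1/(-26 + (12 + 40))) = -108 - 329*(1 + 1/(-26 + 52)) = -108 - 329*(1 + 1/26) = -108 - 329*27/26 = -108 - 1*8883/26 = -108 - 8883/26 = -11691/26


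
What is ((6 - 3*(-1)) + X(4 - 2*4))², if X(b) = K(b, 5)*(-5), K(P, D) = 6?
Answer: 441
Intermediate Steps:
X(b) = -30 (X(b) = 6*(-5) = -30)
((6 - 3*(-1)) + X(4 - 2*4))² = ((6 - 3*(-1)) - 30)² = ((6 + 3) - 30)² = (9 - 30)² = (-21)² = 441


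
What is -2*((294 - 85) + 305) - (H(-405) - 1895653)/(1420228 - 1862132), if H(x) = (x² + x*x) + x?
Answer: -56980665/55238 ≈ -1031.5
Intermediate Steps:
H(x) = x + 2*x² (H(x) = (x² + x²) + x = 2*x² + x = x + 2*x²)
-2*((294 - 85) + 305) - (H(-405) - 1895653)/(1420228 - 1862132) = -2*((294 - 85) + 305) - (-405*(1 + 2*(-405)) - 1895653)/(1420228 - 1862132) = -2*(209 + 305) - (-405*(1 - 810) - 1895653)/(-441904) = -2*514 - (-405*(-809) - 1895653)*(-1)/441904 = -1028 - (327645 - 1895653)*(-1)/441904 = -1028 - (-1568008)*(-1)/441904 = -1028 - 1*196001/55238 = -1028 - 196001/55238 = -56980665/55238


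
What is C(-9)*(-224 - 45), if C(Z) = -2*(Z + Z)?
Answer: -9684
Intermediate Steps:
C(Z) = -4*Z
C(-9)*(-224 - 45) = (-4*(-9))*(-224 - 45) = 36*(-269) = -9684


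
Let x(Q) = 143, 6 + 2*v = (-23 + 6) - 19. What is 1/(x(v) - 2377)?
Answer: -1/2234 ≈ -0.00044763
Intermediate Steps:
v = -21 (v = -3 + ((-23 + 6) - 19)/2 = -3 + (-17 - 19)/2 = -3 + (½)*(-36) = -3 - 18 = -21)
1/(x(v) - 2377) = 1/(143 - 2377) = 1/(-2234) = -1/2234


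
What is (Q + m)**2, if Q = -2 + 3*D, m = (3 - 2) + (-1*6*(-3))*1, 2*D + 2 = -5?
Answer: 169/4 ≈ 42.250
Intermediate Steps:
D = -7/2 (D = -1 + (1/2)*(-5) = -1 - 5/2 = -7/2 ≈ -3.5000)
m = 19 (m = 1 - 6*(-3)*1 = 1 + 18*1 = 1 + 18 = 19)
Q = -25/2 (Q = -2 + 3*(-7/2) = -2 - 21/2 = -25/2 ≈ -12.500)
(Q + m)**2 = (-25/2 + 19)**2 = (13/2)**2 = 169/4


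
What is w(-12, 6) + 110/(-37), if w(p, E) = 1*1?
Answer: -73/37 ≈ -1.9730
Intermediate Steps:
w(p, E) = 1
w(-12, 6) + 110/(-37) = 1 + 110/(-37) = 1 + 110*(-1/37) = 1 - 110/37 = -73/37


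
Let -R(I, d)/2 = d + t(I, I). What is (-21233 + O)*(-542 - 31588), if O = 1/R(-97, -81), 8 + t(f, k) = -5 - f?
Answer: 682221645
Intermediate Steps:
t(f, k) = -13 - f (t(f, k) = -8 + (-5 - f) = -13 - f)
R(I, d) = 26 - 2*d + 2*I (R(I, d) = -2*(d + (-13 - I)) = -2*(-13 + d - I) = 26 - 2*d + 2*I)
O = -⅙ (O = 1/(26 - 2*(-81) + 2*(-97)) = 1/(26 + 162 - 194) = 1/(-6) = -⅙ ≈ -0.16667)
(-21233 + O)*(-542 - 31588) = (-21233 - ⅙)*(-542 - 31588) = -127399/6*(-32130) = 682221645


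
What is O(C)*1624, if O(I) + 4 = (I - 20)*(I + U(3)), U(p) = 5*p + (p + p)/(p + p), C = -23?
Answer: 482328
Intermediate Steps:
U(p) = 1 + 5*p (U(p) = 5*p + (2*p)/((2*p)) = 5*p + (2*p)*(1/(2*p)) = 5*p + 1 = 1 + 5*p)
O(I) = -4 + (-20 + I)*(16 + I) (O(I) = -4 + (I - 20)*(I + (1 + 5*3)) = -4 + (-20 + I)*(I + (1 + 15)) = -4 + (-20 + I)*(I + 16) = -4 + (-20 + I)*(16 + I))
O(C)*1624 = (-324 + (-23)² - 4*(-23))*1624 = (-324 + 529 + 92)*1624 = 297*1624 = 482328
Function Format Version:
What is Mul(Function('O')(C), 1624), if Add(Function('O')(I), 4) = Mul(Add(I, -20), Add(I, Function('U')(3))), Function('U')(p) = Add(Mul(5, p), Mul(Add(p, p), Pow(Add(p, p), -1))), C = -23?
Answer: 482328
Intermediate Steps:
Function('U')(p) = Add(1, Mul(5, p)) (Function('U')(p) = Add(Mul(5, p), Mul(Mul(2, p), Pow(Mul(2, p), -1))) = Add(Mul(5, p), Mul(Mul(2, p), Mul(Rational(1, 2), Pow(p, -1)))) = Add(Mul(5, p), 1) = Add(1, Mul(5, p)))
Function('O')(I) = Add(-4, Mul(Add(-20, I), Add(16, I))) (Function('O')(I) = Add(-4, Mul(Add(I, -20), Add(I, Add(1, Mul(5, 3))))) = Add(-4, Mul(Add(-20, I), Add(I, Add(1, 15)))) = Add(-4, Mul(Add(-20, I), Add(I, 16))) = Add(-4, Mul(Add(-20, I), Add(16, I))))
Mul(Function('O')(C), 1624) = Mul(Add(-324, Pow(-23, 2), Mul(-4, -23)), 1624) = Mul(Add(-324, 529, 92), 1624) = Mul(297, 1624) = 482328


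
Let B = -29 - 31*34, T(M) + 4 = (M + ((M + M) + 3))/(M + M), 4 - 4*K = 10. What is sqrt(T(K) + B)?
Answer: I*sqrt(4346)/2 ≈ 32.962*I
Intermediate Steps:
K = -3/2 (K = 1 - 1/4*10 = 1 - 5/2 = -3/2 ≈ -1.5000)
T(M) = -4 + (3 + 3*M)/(2*M) (T(M) = -4 + (M + ((M + M) + 3))/(M + M) = -4 + (M + (2*M + 3))/((2*M)) = -4 + (1/(2*M))*(M + (3 + 2*M)) = -4 + (1/(2*M))*(3 + 3*M) = -4 + (3 + 3*M)/(2*M))
B = -1083 (B = -29 - 1054 = -1083)
sqrt(T(K) + B) = sqrt((3 - 5*(-3/2))/(2*(-3/2)) - 1083) = sqrt((1/2)*(-2/3)*(3 + 15/2) - 1083) = sqrt((1/2)*(-2/3)*(21/2) - 1083) = sqrt(-7/2 - 1083) = sqrt(-2173/2) = I*sqrt(4346)/2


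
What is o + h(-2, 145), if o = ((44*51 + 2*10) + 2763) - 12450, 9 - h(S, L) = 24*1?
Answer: -7438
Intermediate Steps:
h(S, L) = -15 (h(S, L) = 9 - 24 = -15)
o = -7423 (o = ((2244 + 20) + 2763) - 12450 = (2264 + 2763) - 12450 = 5027 - 12450 = -7423)
o + h(-2, 145) = -7423 - 15 = -7438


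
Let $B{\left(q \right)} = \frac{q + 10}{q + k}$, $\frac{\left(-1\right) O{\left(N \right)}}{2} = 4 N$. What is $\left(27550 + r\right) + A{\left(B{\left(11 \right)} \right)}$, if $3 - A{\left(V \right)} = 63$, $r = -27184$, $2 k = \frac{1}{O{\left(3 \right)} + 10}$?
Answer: $306$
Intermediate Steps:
$O{\left(N \right)} = - 8 N$ ($O{\left(N \right)} = - 2 \cdot 4 N = - 8 N$)
$k = - \frac{1}{28}$ ($k = \frac{1}{2 \left(\left(-8\right) 3 + 10\right)} = \frac{1}{2 \left(-24 + 10\right)} = \frac{1}{2 \left(-14\right)} = \frac{1}{2} \left(- \frac{1}{14}\right) = - \frac{1}{28} \approx -0.035714$)
$B{\left(q \right)} = \frac{10 + q}{- \frac{1}{28} + q}$ ($B{\left(q \right)} = \frac{q + 10}{q - \frac{1}{28}} = \frac{10 + q}{- \frac{1}{28} + q}$)
$A{\left(V \right)} = -60$ ($A{\left(V \right)} = 3 - 63 = -60$)
$\left(27550 + r\right) + A{\left(B{\left(11 \right)} \right)} = \left(27550 - 27184\right) - 60 = 366 - 60 = 306$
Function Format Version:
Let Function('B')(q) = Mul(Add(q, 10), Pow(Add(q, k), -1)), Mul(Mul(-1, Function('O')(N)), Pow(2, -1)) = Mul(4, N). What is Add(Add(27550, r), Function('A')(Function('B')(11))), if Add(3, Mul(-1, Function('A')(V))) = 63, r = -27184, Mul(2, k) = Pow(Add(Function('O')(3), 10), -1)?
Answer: 306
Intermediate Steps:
Function('O')(N) = Mul(-8, N) (Function('O')(N) = Mul(-2, Mul(4, N)) = Mul(-8, N))
k = Rational(-1, 28) (k = Mul(Rational(1, 2), Pow(Add(Mul(-8, 3), 10), -1)) = Mul(Rational(1, 2), Pow(Add(-24, 10), -1)) = Mul(Rational(1, 2), Pow(-14, -1)) = Mul(Rational(1, 2), Rational(-1, 14)) = Rational(-1, 28) ≈ -0.035714)
Function('B')(q) = Mul(Pow(Add(Rational(-1, 28), q), -1), Add(10, q)) (Function('B')(q) = Mul(Add(q, 10), Pow(Add(q, Rational(-1, 28)), -1)) = Mul(Add(10, q), Pow(Add(Rational(-1, 28), q), -1)) = Mul(Pow(Add(Rational(-1, 28), q), -1), Add(10, q)))
Function('A')(V) = -60 (Function('A')(V) = Add(3, Mul(-1, 63)) = Add(3, -63) = -60)
Add(Add(27550, r), Function('A')(Function('B')(11))) = Add(Add(27550, -27184), -60) = Add(366, -60) = 306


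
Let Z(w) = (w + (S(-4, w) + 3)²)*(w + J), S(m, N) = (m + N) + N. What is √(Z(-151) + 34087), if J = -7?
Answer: I*√14447877 ≈ 3801.0*I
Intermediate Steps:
S(m, N) = m + 2*N (S(m, N) = (N + m) + N = m + 2*N)
Z(w) = (-7 + w)*(w + (-1 + 2*w)²) (Z(w) = (w + ((-4 + 2*w) + 3)²)*(w - 7) = (w + (-1 + 2*w)²)*(-7 + w) = (-7 + w)*(w + (-1 + 2*w)²))
√(Z(-151) + 34087) = √((-7 - 31*(-151)² + 4*(-151)³ + 22*(-151)) + 34087) = √((-7 - 31*22801 + 4*(-3442951) - 3322) + 34087) = √((-7 - 706831 - 13771804 - 3322) + 34087) = √(-14481964 + 34087) = √(-14447877) = I*√14447877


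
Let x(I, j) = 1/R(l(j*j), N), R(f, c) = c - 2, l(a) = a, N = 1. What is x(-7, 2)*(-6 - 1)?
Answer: 7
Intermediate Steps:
R(f, c) = -2 + c
x(I, j) = -1 (x(I, j) = 1/(-2 + 1) = 1/(-1) = -1)
x(-7, 2)*(-6 - 1) = -(-6 - 1) = -1*(-7) = 7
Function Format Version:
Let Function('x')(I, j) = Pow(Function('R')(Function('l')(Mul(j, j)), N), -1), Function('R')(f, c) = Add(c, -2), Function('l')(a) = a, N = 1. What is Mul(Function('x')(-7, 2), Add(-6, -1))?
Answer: 7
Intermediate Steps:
Function('R')(f, c) = Add(-2, c)
Function('x')(I, j) = -1 (Function('x')(I, j) = Pow(Add(-2, 1), -1) = Pow(-1, -1) = -1)
Mul(Function('x')(-7, 2), Add(-6, -1)) = Mul(-1, Add(-6, -1)) = Mul(-1, -7) = 7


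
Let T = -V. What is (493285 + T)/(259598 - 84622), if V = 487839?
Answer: 2723/87488 ≈ 0.031124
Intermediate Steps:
T = -487839 (T = -1*487839 = -487839)
(493285 + T)/(259598 - 84622) = (493285 - 487839)/(259598 - 84622) = 5446/174976 = 5446*(1/174976) = 2723/87488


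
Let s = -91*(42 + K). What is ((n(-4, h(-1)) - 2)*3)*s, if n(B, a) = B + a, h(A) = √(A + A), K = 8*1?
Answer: 81900 - 13650*I*√2 ≈ 81900.0 - 19304.0*I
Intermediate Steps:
K = 8
h(A) = √2*√A (h(A) = √(2*A) = √2*√A)
s = -4550 (s = -91*(42 + 8) = -91*50 = -4550)
((n(-4, h(-1)) - 2)*3)*s = (((-4 + √2*√(-1)) - 2)*3)*(-4550) = (((-4 + √2*I) - 2)*3)*(-4550) = (((-4 + I*√2) - 2)*3)*(-4550) = ((-6 + I*√2)*3)*(-4550) = (-18 + 3*I*√2)*(-4550) = 81900 - 13650*I*√2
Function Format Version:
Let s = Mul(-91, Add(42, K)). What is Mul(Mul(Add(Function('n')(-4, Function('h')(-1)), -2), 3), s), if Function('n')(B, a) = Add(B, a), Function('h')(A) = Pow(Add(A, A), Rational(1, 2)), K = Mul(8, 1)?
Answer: Add(81900, Mul(-13650, I, Pow(2, Rational(1, 2)))) ≈ Add(81900., Mul(-19304., I))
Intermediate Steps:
K = 8
Function('h')(A) = Mul(Pow(2, Rational(1, 2)), Pow(A, Rational(1, 2))) (Function('h')(A) = Pow(Mul(2, A), Rational(1, 2)) = Mul(Pow(2, Rational(1, 2)), Pow(A, Rational(1, 2))))
s = -4550 (s = Mul(-91, Add(42, 8)) = Mul(-91, 50) = -4550)
Mul(Mul(Add(Function('n')(-4, Function('h')(-1)), -2), 3), s) = Mul(Mul(Add(Add(-4, Mul(Pow(2, Rational(1, 2)), Pow(-1, Rational(1, 2)))), -2), 3), -4550) = Mul(Mul(Add(Add(-4, Mul(Pow(2, Rational(1, 2)), I)), -2), 3), -4550) = Mul(Mul(Add(Add(-4, Mul(I, Pow(2, Rational(1, 2)))), -2), 3), -4550) = Mul(Mul(Add(-6, Mul(I, Pow(2, Rational(1, 2)))), 3), -4550) = Mul(Add(-18, Mul(3, I, Pow(2, Rational(1, 2)))), -4550) = Add(81900, Mul(-13650, I, Pow(2, Rational(1, 2))))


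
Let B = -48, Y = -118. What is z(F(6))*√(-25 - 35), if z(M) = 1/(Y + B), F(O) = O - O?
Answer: -I*√15/83 ≈ -0.046662*I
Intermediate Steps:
F(O) = 0
z(M) = -1/166 (z(M) = 1/(-118 - 48) = 1/(-166) = -1/166)
z(F(6))*√(-25 - 35) = -√(-25 - 35)/166 = -I*√15/83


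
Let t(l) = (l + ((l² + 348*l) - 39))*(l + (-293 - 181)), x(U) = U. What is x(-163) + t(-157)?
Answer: 19045310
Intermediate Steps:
t(l) = (-474 + l)*(-39 + l² + 349*l) (t(l) = (l + (-39 + l² + 348*l))*(l - 474) = (-39 + l² + 349*l)*(-474 + l) = (-474 + l)*(-39 + l² + 349*l))
x(-163) + t(-157) = -163 + (18486 + (-157)³ - 165465*(-157) - 125*(-157)²) = -163 + (18486 - 3869893 + 25978005 - 125*24649) = -163 + (18486 - 3869893 + 25978005 - 3081125) = -163 + 19045473 = 19045310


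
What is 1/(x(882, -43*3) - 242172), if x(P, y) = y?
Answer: -1/242301 ≈ -4.1271e-6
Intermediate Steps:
1/(x(882, -43*3) - 242172) = 1/(-43*3 - 242172) = 1/(-129 - 242172) = 1/(-242301) = -1/242301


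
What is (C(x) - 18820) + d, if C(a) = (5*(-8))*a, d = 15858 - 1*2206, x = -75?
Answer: -2168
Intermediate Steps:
d = 13652 (d = 15858 - 2206 = 13652)
C(a) = -40*a
(C(x) - 18820) + d = (-40*(-75) - 18820) + 13652 = (3000 - 18820) + 13652 = -15820 + 13652 = -2168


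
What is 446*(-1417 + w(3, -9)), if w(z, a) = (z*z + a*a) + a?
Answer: -595856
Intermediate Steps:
w(z, a) = a + a**2 + z**2 (w(z, a) = (z**2 + a**2) + a = (a**2 + z**2) + a = a + a**2 + z**2)
446*(-1417 + w(3, -9)) = 446*(-1417 + (-9 + (-9)**2 + 3**2)) = 446*(-1417 + (-9 + 81 + 9)) = 446*(-1417 + 81) = 446*(-1336) = -595856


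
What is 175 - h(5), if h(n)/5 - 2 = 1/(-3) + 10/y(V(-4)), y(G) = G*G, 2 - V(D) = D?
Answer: 2975/18 ≈ 165.28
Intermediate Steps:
V(D) = 2 - D
y(G) = G²
h(n) = 175/18 (h(n) = 10 + 5*(1/(-3) + 10/((2 - 1*(-4))²)) = 10 + 5*(1*(-⅓) + 10/((2 + 4)²)) = 10 + 5*(-⅓ + 10/(6²)) = 10 + 5*(-⅓ + 10/36) = 10 + 5*(-⅓ + 10*(1/36)) = 10 + 5*(-⅓ + 5/18) = 10 + 5*(-1/18) = 10 - 5/18 = 175/18)
175 - h(5) = 175 - 1*175/18 = 175 - 175/18 = 2975/18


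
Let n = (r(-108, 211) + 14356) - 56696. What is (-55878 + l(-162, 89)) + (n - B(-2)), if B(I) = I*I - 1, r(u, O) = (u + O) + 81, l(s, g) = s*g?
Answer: -112455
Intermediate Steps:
l(s, g) = g*s
r(u, O) = 81 + O + u (r(u, O) = (O + u) + 81 = 81 + O + u)
B(I) = -1 + I**2 (B(I) = I**2 - 1 = -1 + I**2)
n = -42156 (n = ((81 + 211 - 108) + 14356) - 56696 = (184 + 14356) - 56696 = 14540 - 56696 = -42156)
(-55878 + l(-162, 89)) + (n - B(-2)) = (-55878 + 89*(-162)) + (-42156 - (-1 + (-2)**2)) = (-55878 - 14418) + (-42156 - (-1 + 4)) = -70296 + (-42156 - 1*3) = -70296 + (-42156 - 3) = -70296 - 42159 = -112455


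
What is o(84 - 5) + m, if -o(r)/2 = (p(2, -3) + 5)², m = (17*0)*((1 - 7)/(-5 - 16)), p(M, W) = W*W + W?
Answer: -242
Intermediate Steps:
p(M, W) = W + W² (p(M, W) = W² + W = W + W²)
m = 0 (m = 0*(-6/(-21)) = 0*(-6*(-1/21)) = 0*(2/7) = 0)
o(r) = -242 (o(r) = -2*(-3*(1 - 3) + 5)² = -2*(-3*(-2) + 5)² = -2*(6 + 5)² = -2*11² = -2*121 = -242)
o(84 - 5) + m = -242 + 0 = -242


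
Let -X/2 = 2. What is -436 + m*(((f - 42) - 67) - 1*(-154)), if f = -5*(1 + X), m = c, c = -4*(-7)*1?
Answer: 1244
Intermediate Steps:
X = -4 (X = -2*2 = -4)
c = 28 (c = 28*1 = 28)
m = 28
f = 15 (f = -5*(1 - 4) = -5*(-3) = 15)
-436 + m*(((f - 42) - 67) - 1*(-154)) = -436 + 28*(((15 - 42) - 67) - 1*(-154)) = -436 + 28*((-27 - 67) + 154) = -436 + 28*(-94 + 154) = -436 + 28*60 = -436 + 1680 = 1244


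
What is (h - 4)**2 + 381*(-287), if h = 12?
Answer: -109283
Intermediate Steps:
(h - 4)**2 + 381*(-287) = (12 - 4)**2 + 381*(-287) = 8**2 - 109347 = 64 - 109347 = -109283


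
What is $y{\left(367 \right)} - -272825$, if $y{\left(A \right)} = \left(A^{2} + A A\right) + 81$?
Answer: $542284$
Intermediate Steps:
$y{\left(A \right)} = 81 + 2 A^{2}$ ($y{\left(A \right)} = \left(A^{2} + A^{2}\right) + 81 = 2 A^{2} + 81 = 81 + 2 A^{2}$)
$y{\left(367 \right)} - -272825 = \left(81 + 2 \cdot 367^{2}\right) - -272825 = \left(81 + 2 \cdot 134689\right) + 272825 = \left(81 + 269378\right) + 272825 = 269459 + 272825 = 542284$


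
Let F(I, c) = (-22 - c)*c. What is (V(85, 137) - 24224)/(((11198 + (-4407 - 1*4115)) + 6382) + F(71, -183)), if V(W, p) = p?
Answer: 3441/2915 ≈ 1.1804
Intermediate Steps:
F(I, c) = c*(-22 - c)
(V(85, 137) - 24224)/(((11198 + (-4407 - 1*4115)) + 6382) + F(71, -183)) = (137 - 24224)/(((11198 + (-4407 - 1*4115)) + 6382) - 1*(-183)*(22 - 183)) = -24087/(((11198 + (-4407 - 4115)) + 6382) - 1*(-183)*(-161)) = -24087/(((11198 - 8522) + 6382) - 29463) = -24087/((2676 + 6382) - 29463) = -24087/(9058 - 29463) = -24087/(-20405) = -24087*(-1/20405) = 3441/2915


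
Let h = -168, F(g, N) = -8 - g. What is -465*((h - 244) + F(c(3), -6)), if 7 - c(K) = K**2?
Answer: 194370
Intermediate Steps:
c(K) = 7 - K**2
-465*((h - 244) + F(c(3), -6)) = -465*((-168 - 244) + (-8 - (7 - 1*3**2))) = -465*(-412 + (-8 - (7 - 1*9))) = -465*(-412 + (-8 - (7 - 9))) = -465*(-412 + (-8 - 1*(-2))) = -465*(-412 + (-8 + 2)) = -465*(-412 - 6) = -465*(-418) = 194370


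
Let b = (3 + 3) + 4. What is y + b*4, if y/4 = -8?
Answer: 8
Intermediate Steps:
b = 10 (b = 6 + 4 = 10)
y = -32 (y = 4*(-8) = -32)
y + b*4 = -32 + 10*4 = -32 + 40 = 8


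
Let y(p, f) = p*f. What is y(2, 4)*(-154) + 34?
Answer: -1198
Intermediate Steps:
y(p, f) = f*p
y(2, 4)*(-154) + 34 = (4*2)*(-154) + 34 = 8*(-154) + 34 = -1232 + 34 = -1198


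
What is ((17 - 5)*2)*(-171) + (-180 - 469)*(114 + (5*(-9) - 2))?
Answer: -47587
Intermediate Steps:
((17 - 5)*2)*(-171) + (-180 - 469)*(114 + (5*(-9) - 2)) = (12*2)*(-171) - 649*(114 + (-45 - 2)) = 24*(-171) - 649*(114 - 47) = -4104 - 649*67 = -4104 - 43483 = -47587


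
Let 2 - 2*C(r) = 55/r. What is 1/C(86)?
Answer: 172/117 ≈ 1.4701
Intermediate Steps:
C(r) = 1 - 55/(2*r)
1/C(86) = 1/((-55/2 + 86)/86) = 1/((1/86)*(117/2)) = 1/(117/172) = 172/117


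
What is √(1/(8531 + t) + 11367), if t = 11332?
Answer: √498302467454/6621 ≈ 106.62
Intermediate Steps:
√(1/(8531 + t) + 11367) = √(1/(8531 + 11332) + 11367) = √(1/19863 + 11367) = √(225782722/19863) = √498302467454/6621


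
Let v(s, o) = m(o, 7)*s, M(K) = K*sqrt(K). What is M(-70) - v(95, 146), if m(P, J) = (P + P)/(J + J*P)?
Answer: -27740/1029 - 70*I*sqrt(70) ≈ -26.958 - 585.66*I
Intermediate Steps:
M(K) = K**(3/2)
m(P, J) = 2*P/(J + J*P) (m(P, J) = (2*P)/(J + J*P) = 2*P/(J + J*P))
v(s, o) = 2*o*s/(7*(1 + o)) (v(s, o) = (2*o/(7*(1 + o)))*s = 2*o*s/(7*(1 + o)))
M(-70) - v(95, 146) = (-70)**(3/2) - 2*146*95/(7*(1 + 146)) = -70*I*sqrt(70) - 2*146*95/(7*147) = -70*I*sqrt(70) - 1*27740/1029 = -70*I*sqrt(70) - 27740/1029 = -27740/1029 - 70*I*sqrt(70)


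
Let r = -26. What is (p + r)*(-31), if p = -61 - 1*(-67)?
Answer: 620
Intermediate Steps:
p = 6 (p = -61 + 67 = 6)
(p + r)*(-31) = (6 - 26)*(-31) = -20*(-31) = 620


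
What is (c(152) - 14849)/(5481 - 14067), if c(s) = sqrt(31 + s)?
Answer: 14849/8586 - sqrt(183)/8586 ≈ 1.7279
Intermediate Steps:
(c(152) - 14849)/(5481 - 14067) = (sqrt(31 + 152) - 14849)/(5481 - 14067) = (sqrt(183) - 14849)/(-8586) = (-14849 + sqrt(183))*(-1/8586) = 14849/8586 - sqrt(183)/8586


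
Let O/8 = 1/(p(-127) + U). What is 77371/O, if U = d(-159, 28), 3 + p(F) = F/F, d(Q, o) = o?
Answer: 1005823/4 ≈ 2.5146e+5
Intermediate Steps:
p(F) = -2 (p(F) = -3 + F/F = -3 + 1 = -2)
U = 28
O = 4/13 (O = 8/(-2 + 28) = 8/26 = 8*(1/26) = 4/13 ≈ 0.30769)
77371/O = 77371/(4/13) = 77371*(13/4) = 1005823/4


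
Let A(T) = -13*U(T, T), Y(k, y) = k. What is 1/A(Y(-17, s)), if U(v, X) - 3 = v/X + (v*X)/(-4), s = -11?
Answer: 4/3549 ≈ 0.0011271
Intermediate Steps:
U(v, X) = 3 + v/X - X*v/4 (U(v, X) = 3 + (v/X + (v*X)/(-4)) = 3 + (v/X + (X*v)*(-1/4)) = 3 + (v/X - X*v/4) = 3 + v/X - X*v/4)
A(T) = -52 + 13*T**2/4 (A(T) = -13*(3 + T/T - T*T/4) = -13*(3 + 1 - T**2/4) = -13*(4 - T**2/4) = -52 + 13*T**2/4)
1/A(Y(-17, s)) = 1/(-52 + (13/4)*(-17)**2) = 1/(-52 + (13/4)*289) = 1/(-52 + 3757/4) = 1/(3549/4) = 4/3549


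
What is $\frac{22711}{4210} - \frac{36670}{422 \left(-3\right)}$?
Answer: $\frac{91566413}{2664930} \approx 34.36$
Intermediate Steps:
$\frac{22711}{4210} - \frac{36670}{422 \left(-3\right)} = 22711 \cdot \frac{1}{4210} - \frac{36670}{-1266} = \frac{22711}{4210} - - \frac{18335}{633} = \frac{22711}{4210} + \frac{18335}{633} = \frac{91566413}{2664930}$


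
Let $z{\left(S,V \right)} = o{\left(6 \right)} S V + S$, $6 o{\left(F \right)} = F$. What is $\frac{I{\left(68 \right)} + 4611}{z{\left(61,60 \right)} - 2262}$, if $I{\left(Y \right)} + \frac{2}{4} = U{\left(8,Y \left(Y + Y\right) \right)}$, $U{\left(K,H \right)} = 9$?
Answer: $\frac{9239}{2918} \approx 3.1662$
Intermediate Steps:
$o{\left(F \right)} = \frac{F}{6}$
$z{\left(S,V \right)} = S + S V$ ($z{\left(S,V \right)} = \frac{1}{6} \cdot 6 S V + S = 1 S V + S = S V + S = S + S V$)
$I{\left(Y \right)} = \frac{17}{2}$ ($I{\left(Y \right)} = - \frac{1}{2} + 9 = \frac{17}{2}$)
$\frac{I{\left(68 \right)} + 4611}{z{\left(61,60 \right)} - 2262} = \frac{\frac{17}{2} + 4611}{61 \left(1 + 60\right) - 2262} = \frac{9239}{2 \left(61 \cdot 61 - 2262\right)} = \frac{9239}{2 \left(3721 - 2262\right)} = \frac{9239}{2 \cdot 1459} = \frac{9239}{2} \cdot \frac{1}{1459} = \frac{9239}{2918}$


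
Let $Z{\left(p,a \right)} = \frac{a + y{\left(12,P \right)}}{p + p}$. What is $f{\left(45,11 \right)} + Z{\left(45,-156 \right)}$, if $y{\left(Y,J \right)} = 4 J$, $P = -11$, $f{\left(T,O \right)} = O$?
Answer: $\frac{79}{9} \approx 8.7778$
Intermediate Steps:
$Z{\left(p,a \right)} = \frac{-44 + a}{2 p}$ ($Z{\left(p,a \right)} = \frac{a + 4 \left(-11\right)}{p + p} = \frac{a - 44}{2 p} = \left(-44 + a\right) \frac{1}{2 p} = \frac{-44 + a}{2 p}$)
$f{\left(45,11 \right)} + Z{\left(45,-156 \right)} = 11 + \frac{-44 - 156}{2 \cdot 45} = 11 + \frac{1}{2} \cdot \frac{1}{45} \left(-200\right) = 11 - \frac{20}{9} = \frac{79}{9}$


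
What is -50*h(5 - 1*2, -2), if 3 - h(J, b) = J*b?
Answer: -450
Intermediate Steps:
h(J, b) = 3 - J*b
-50*h(5 - 1*2, -2) = -50*(3 - 1*(5 - 1*2)*(-2)) = -50*(3 - 1*(5 - 2)*(-2)) = -50*(3 - 1*3*(-2)) = -50*(3 + 6) = -50*9 = -450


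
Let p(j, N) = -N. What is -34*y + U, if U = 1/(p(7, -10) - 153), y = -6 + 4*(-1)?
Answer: 48619/143 ≈ 339.99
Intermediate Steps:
y = -10 (y = -6 - 4 = -10)
U = -1/143 (U = 1/(-1*(-10) - 153) = 1/(10 - 153) = 1/(-143) = -1/143 ≈ -0.0069930)
-34*y + U = -34*(-10) - 1/143 = 340 - 1/143 = 48619/143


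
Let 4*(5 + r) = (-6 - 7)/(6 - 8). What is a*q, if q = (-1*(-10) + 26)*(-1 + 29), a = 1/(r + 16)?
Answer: 8064/101 ≈ 79.842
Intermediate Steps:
r = -27/8 (r = -5 + ((-6 - 7)/(6 - 8))/4 = -5 + (-13/(-2))/4 = -5 + (-13*(-½))/4 = -5 + (¼)*(13/2) = -5 + 13/8 = -27/8 ≈ -3.3750)
a = 8/101 (a = 1/(-27/8 + 16) = 1/(101/8) = 8/101 ≈ 0.079208)
q = 1008 (q = (10 + 26)*28 = 36*28 = 1008)
a*q = (8/101)*1008 = 8064/101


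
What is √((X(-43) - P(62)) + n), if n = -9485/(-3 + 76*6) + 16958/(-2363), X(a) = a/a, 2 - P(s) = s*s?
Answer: 8*√3535051638/7701 ≈ 61.765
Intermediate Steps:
P(s) = 2 - s² (P(s) = 2 - s*s = 2 - s²)
X(a) = 1
n = -216511/7701 (n = -9485/(-3 + 456) + 16958*(-1/2363) = -9485/453 - 122/17 = -216511/7701 ≈ -28.115)
√((X(-43) - P(62)) + n) = √((1 - (2 - 1*62²)) - 216511/7701) = √((1 - (2 - 1*3844)) - 216511/7701) = √((1 - (2 - 3844)) - 216511/7701) = √((1 - 1*(-3842)) - 216511/7701) = √((1 + 3842) - 216511/7701) = √(3843 - 216511/7701) = √(29378432/7701) = 8*√3535051638/7701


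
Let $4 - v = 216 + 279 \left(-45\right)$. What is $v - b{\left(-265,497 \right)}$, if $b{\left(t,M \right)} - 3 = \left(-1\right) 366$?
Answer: $12706$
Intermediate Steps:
$b{\left(t,M \right)} = -363$ ($b{\left(t,M \right)} = 3 - 366 = -363$)
$v = 12343$ ($v = 4 - \left(216 + 279 \left(-45\right)\right) = 4 - \left(216 - 12555\right) = 4 - -12339 = 4 + 12339 = 12343$)
$v - b{\left(-265,497 \right)} = 12343 - -363 = 12343 + 363 = 12706$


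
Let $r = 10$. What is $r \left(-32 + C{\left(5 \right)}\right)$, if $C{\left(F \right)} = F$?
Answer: $-270$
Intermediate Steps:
$r \left(-32 + C{\left(5 \right)}\right) = 10 \left(-32 + 5\right) = 10 \left(-27\right) = -270$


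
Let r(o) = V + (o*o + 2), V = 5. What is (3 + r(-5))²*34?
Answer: 41650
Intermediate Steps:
r(o) = 7 + o² (r(o) = 5 + (o*o + 2) = 5 + (o² + 2) = 5 + (2 + o²) = 7 + o²)
(3 + r(-5))²*34 = (3 + (7 + (-5)²))²*34 = (3 + (7 + 25))²*34 = (3 + 32)²*34 = 35²*34 = 1225*34 = 41650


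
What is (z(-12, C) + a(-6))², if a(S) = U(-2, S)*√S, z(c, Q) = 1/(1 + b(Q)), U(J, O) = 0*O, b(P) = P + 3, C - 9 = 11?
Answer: 1/576 ≈ 0.0017361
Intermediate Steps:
C = 20 (C = 9 + 11 = 20)
b(P) = 3 + P
U(J, O) = 0
z(c, Q) = 1/(4 + Q) (z(c, Q) = 1/(1 + (3 + Q)) = 1/(4 + Q))
a(S) = 0 (a(S) = 0*√S = 0)
(z(-12, C) + a(-6))² = (1/(4 + 20) + 0)² = (1/24 + 0)² = (1/24)² = 1/576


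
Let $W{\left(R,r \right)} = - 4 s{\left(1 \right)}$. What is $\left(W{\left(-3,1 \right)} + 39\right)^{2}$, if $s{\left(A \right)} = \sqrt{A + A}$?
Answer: $1553 - 312 \sqrt{2} \approx 1111.8$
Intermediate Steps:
$s{\left(A \right)} = \sqrt{2} \sqrt{A}$ ($s{\left(A \right)} = \sqrt{2 A} = \sqrt{2} \sqrt{A}$)
$W{\left(R,r \right)} = - 4 \sqrt{2}$ ($W{\left(R,r \right)} = - 4 \sqrt{2} \sqrt{1} = - 4 \sqrt{2} \cdot 1 = - 4 \sqrt{2}$)
$\left(W{\left(-3,1 \right)} + 39\right)^{2} = \left(- 4 \sqrt{2} + 39\right)^{2} = \left(39 - 4 \sqrt{2}\right)^{2}$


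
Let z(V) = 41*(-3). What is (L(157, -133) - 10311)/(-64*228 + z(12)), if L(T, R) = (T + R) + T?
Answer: 2026/2943 ≈ 0.68841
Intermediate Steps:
z(V) = -123
L(T, R) = R + 2*T (L(T, R) = (R + T) + T = R + 2*T)
(L(157, -133) - 10311)/(-64*228 + z(12)) = ((-133 + 2*157) - 10311)/(-64*228 - 123) = ((-133 + 314) - 10311)/(-14592 - 123) = (181 - 10311)/(-14715) = -10130*(-1/14715) = 2026/2943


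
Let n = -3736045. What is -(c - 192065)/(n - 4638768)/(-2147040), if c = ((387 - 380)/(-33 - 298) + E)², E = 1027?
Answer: -18901914287/394004550140830944 ≈ -4.7974e-8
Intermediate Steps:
c = 115552404900/109561 (c = ((387 - 380)/(-33 - 298) + 1027)² = (7/(-331) + 1027)² = (7*(-1/331) + 1027)² = (-7/331 + 1027)² = (339930/331)² = 115552404900/109561 ≈ 1.0547e+6)
-(c - 192065)/(n - 4638768)/(-2147040) = -(115552404900/109561 - 192065)/(-3736045 - 4638768)/(-2147040) = -(94509571435/109561)/(-8374813)*(-1)/2147040 = -(94509571435/109561)*(-1/8374813)*(-1)/2147040 = -(-94509571435)*(-1)/(917552887093*2147040) = -1*18901914287/394004550140830944 = -18901914287/394004550140830944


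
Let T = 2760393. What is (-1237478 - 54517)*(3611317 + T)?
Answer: -8232217461450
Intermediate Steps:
(-1237478 - 54517)*(3611317 + T) = (-1237478 - 54517)*(3611317 + 2760393) = -1291995*6371710 = -8232217461450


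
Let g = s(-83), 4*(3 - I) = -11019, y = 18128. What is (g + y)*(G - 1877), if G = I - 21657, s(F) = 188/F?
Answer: -31256538445/83 ≈ -3.7658e+8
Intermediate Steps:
I = 11031/4 (I = 3 - ¼*(-11019) = 3 + 11019/4 = 11031/4 ≈ 2757.8)
G = -75597/4 (G = 11031/4 - 21657 = -75597/4 ≈ -18899.)
g = -188/83 (g = 188/(-83) = 188*(-1/83) = -188/83 ≈ -2.2651)
(g + y)*(G - 1877) = (-188/83 + 18128)*(-75597/4 - 1877) = (1504436/83)*(-83105/4) = -31256538445/83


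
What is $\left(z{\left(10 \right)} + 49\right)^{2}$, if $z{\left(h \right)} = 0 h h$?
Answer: $2401$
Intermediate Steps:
$z{\left(h \right)} = 0$ ($z{\left(h \right)} = 0 h = 0$)
$\left(z{\left(10 \right)} + 49\right)^{2} = \left(0 + 49\right)^{2} = 49^{2} = 2401$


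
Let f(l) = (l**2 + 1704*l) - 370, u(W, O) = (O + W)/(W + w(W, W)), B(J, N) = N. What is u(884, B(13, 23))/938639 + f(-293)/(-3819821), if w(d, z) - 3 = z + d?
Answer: 1031211432292832/9519324518408445 ≈ 0.10833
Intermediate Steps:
w(d, z) = 3 + d + z (w(d, z) = 3 + (z + d) = 3 + (d + z) = 3 + d + z)
u(W, O) = (O + W)/(3 + 3*W) (u(W, O) = (O + W)/(W + (3 + W + W)) = (O + W)/(W + (3 + 2*W)) = (O + W)/(3 + 3*W))
f(l) = -370 + l**2 + 1704*l
u(884, B(13, 23))/938639 + f(-293)/(-3819821) = ((23 + 884)/(3*(1 + 884)))/938639 + (-370 + (-293)**2 + 1704*(-293))/(-3819821) = ((1/3)*907/885)*(1/938639) + (-370 + 85849 - 499272)*(-1/3819821) = ((1/3)*(1/885)*907)*(1/938639) - 413793*(-1/3819821) = (907/2655)*(1/938639) + 413793/3819821 = 907/2492086545 + 413793/3819821 = 1031211432292832/9519324518408445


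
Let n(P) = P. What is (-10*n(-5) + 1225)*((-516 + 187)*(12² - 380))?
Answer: 98996100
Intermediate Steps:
(-10*n(-5) + 1225)*((-516 + 187)*(12² - 380)) = (-10*(-5) + 1225)*((-516 + 187)*(12² - 380)) = (50 + 1225)*(-329*(144 - 380)) = 1275*(-329*(-236)) = 1275*77644 = 98996100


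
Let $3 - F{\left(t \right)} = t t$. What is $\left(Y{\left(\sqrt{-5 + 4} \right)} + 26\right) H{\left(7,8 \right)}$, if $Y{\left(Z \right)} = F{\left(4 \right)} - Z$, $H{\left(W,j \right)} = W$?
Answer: $91 - 7 i \approx 91.0 - 7.0 i$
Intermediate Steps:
$F{\left(t \right)} = 3 - t^{2}$ ($F{\left(t \right)} = 3 - t t = 3 - t^{2}$)
$Y{\left(Z \right)} = -13 - Z$ ($Y{\left(Z \right)} = \left(3 - 4^{2}\right) - Z = \left(3 - 16\right) - Z = -13 - Z$)
$\left(Y{\left(\sqrt{-5 + 4} \right)} + 26\right) H{\left(7,8 \right)} = \left(\left(-13 - \sqrt{-5 + 4}\right) + 26\right) 7 = \left(\left(-13 - \sqrt{-1}\right) + 26\right) 7 = \left(\left(-13 - i\right) + 26\right) 7 = \left(13 - i\right) 7 = 91 - 7 i$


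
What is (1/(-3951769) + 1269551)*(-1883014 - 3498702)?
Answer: -26999920021605132088/3951769 ≈ -6.8324e+12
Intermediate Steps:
(1/(-3951769) + 1269551)*(-1883014 - 3498702) = (-1/3951769 + 1269551)*(-5381716) = (5016972285718/3951769)*(-5381716) = -26999920021605132088/3951769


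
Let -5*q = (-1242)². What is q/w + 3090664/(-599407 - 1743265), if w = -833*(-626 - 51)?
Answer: -1541060278141/825705493970 ≈ -1.8664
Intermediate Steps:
q = -1542564/5 (q = -⅕*(-1242)² = -⅕*1542564 = -1542564/5 ≈ -3.0851e+5)
w = 563941 (w = -833*(-677) = 563941)
q/w + 3090664/(-599407 - 1743265) = -1542564/5/563941 + 3090664/(-599407 - 1743265) = -1542564/5*1/563941 + 3090664/(-2342672) = -1542564/2819705 + 3090664*(-1/2342672) = -1542564/2819705 - 386333/292834 = -1541060278141/825705493970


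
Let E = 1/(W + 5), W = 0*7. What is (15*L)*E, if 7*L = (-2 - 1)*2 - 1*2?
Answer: -24/7 ≈ -3.4286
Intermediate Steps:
W = 0
L = -8/7 (L = ((-2 - 1)*2 - 1*2)/7 = (-3*2 - 2)/7 = (-6 - 2)/7 = (⅐)*(-8) = -8/7 ≈ -1.1429)
E = ⅕ (E = 1/(0 + 5) = 1/5 = ⅕ ≈ 0.20000)
(15*L)*E = (15*(-8/7))*(⅕) = -120/7*⅕ = -24/7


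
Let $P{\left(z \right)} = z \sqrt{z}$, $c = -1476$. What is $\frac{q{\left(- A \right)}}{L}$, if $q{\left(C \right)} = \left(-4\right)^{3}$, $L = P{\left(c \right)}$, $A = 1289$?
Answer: $- \frac{8 i \sqrt{41}}{45387} \approx - 0.0011286 i$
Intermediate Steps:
$P{\left(z \right)} = z^{\frac{3}{2}}$
$L = - 8856 i \sqrt{41}$ ($L = \left(-1476\right)^{\frac{3}{2}} = - 8856 i \sqrt{41} \approx - 56706.0 i$)
$q{\left(C \right)} = -64$
$\frac{q{\left(- A \right)}}{L} = - \frac{64}{\left(-8856\right) i \sqrt{41}} = - 64 \frac{i \sqrt{41}}{363096} = - \frac{8 i \sqrt{41}}{45387}$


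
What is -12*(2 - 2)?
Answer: 0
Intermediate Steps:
-12*(2 - 2) = -12*0 = 0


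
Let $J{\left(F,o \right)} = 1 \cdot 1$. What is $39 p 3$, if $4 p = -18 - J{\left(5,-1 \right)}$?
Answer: $- \frac{2223}{4} \approx -555.75$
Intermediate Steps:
$J{\left(F,o \right)} = 1$
$p = - \frac{19}{4}$ ($p = \frac{-18 - 1}{4} = \frac{1}{4} \left(-19\right) = - \frac{19}{4} \approx -4.75$)
$39 p 3 = 39 \left(- \frac{19}{4}\right) 3 = \left(- \frac{741}{4}\right) 3 = - \frac{2223}{4}$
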